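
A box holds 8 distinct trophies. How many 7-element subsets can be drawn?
C(8,7) = 8!/(7!×1!) = 8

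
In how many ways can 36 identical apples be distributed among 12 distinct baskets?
C(36+12-1, 12-1) = C(47, 11) = 17417133617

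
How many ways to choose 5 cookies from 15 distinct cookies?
C(15,5) = 15!/(5!×10!) = 3003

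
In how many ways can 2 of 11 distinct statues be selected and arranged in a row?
P(11,2) = 11!/(11-2)! = 110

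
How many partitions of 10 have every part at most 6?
Let r_j(i) = number of partitions of i into parts ≤ j, for i = 0..10. r_1(i) = 1 for all i; r_j(i) = r_{j-1}(i) + r_j(i-j). Rows j = 2..6: ≤2: 1 1 2 2 3 3 4 4 5 5 6; ≤3: 1 1 2 3 4 5 7 8 10 12 14; ≤4: 1 1 2 3 5 6 9 11 15 18 23; ≤5: 1 1 2 3 5 7 10 13 18 23 30; ≤6: 1 1 2 3 5 7 11 14 20 26 35. r_6(10) = 35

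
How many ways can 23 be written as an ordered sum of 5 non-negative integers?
C(23+5-1, 5-1) = C(27, 4) = 17550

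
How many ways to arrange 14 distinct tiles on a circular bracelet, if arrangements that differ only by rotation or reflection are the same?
(14-1)!/2 = 6227020800/2 = 3113510400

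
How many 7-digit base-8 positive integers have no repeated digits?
First digit: 7 choices (nonzero). Then descending: 7 × 7 × 6 × 5 × 4 × 3 × 2 = 35280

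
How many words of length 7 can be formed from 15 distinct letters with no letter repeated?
P(15,7) = 15!/(15-7)! = 32432400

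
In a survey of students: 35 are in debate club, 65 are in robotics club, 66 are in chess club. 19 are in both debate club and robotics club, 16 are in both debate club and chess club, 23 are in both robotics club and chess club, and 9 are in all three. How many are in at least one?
|A∪B∪C| = 35+65+66-19-16-23+9 = 117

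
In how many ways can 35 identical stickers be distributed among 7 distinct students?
C(35+7-1, 7-1) = C(41, 6) = 4496388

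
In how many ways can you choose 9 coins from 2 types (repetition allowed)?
C(9+2-1, 2-1) = C(10, 1) = 10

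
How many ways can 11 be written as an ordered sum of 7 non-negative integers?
C(11+7-1, 7-1) = C(17, 6) = 12376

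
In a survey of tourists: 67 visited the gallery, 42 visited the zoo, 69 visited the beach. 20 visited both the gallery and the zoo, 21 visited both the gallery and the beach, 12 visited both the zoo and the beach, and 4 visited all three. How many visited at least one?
|A∪B∪C| = 67+42+69-20-21-12+4 = 129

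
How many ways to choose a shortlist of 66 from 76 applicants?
C(76,66) = 76!/(66!×10!) = 954526728530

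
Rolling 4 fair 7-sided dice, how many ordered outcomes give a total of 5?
Coefficient of x^5 in (x + x² + ... + x^7)^4. By inclusion-exclusion on dice exceeding 7: Σ_j (-1)^j C(4,j)·C(5-1-7j, 3) = C(4,0)·C(4,3) = 1·4 = 4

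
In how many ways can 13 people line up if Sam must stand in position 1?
Fix one position: (13-1)! = 479001600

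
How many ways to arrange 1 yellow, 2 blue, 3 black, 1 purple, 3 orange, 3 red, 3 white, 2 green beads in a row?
18! / (1! × 2! × 3! × 1! × 3! × 3! × 3! × 2!) = 1235025792000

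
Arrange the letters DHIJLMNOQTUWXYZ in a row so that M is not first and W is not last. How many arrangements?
By inclusion-exclusion: 15! - 2×(15-1)! + (15-2)! = 1307674368000 - 174356582400 + 6227020800 = 1139544806400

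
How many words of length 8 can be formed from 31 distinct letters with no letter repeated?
P(31,8) = 31!/(31-8)! = 318073392000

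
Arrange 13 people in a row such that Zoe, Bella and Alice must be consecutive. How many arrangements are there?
Treat the 3 as one block: (13-3+1)! × 3! = 39916800 × 6 = 239500800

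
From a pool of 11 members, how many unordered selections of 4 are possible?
C(11,4) = 11!/(4!×7!) = 330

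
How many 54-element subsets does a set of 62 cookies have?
C(62,54) = 62!/(54!×8!) = 3381098545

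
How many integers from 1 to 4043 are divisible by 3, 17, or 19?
⌊4043/3⌋+⌊4043/17⌋+⌊4043/19⌋ - ⌊4043/51⌋-⌊4043/57⌋-⌊4043/323⌋ + ⌊4043/969⌋ = 1347+237+212 - 79-70-12 + 4 = 1639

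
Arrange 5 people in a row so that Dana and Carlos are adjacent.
Treat as block: (5-1)! × 2! = 24 × 2 = 48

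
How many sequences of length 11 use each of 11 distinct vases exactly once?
11! = 39916800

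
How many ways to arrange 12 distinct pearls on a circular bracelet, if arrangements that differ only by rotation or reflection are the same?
(12-1)!/2 = 39916800/2 = 19958400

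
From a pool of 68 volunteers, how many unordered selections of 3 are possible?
C(68,3) = 68!/(3!×65!) = 50116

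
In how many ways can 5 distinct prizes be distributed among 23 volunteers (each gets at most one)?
P(23,5) = 23!/(23-5)! = 4037880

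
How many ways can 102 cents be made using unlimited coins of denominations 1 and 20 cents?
Coefficient of x^102 in 1/(1-x^1) · 1/(1-x^20). Use j coins of 20 for j = 0..⌊102/20⌋ = 5, the rest in 1s: 5 + 1 = 6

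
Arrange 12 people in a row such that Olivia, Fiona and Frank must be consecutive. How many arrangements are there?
Treat the 3 as one block: (12-3+1)! × 3! = 3628800 × 6 = 21772800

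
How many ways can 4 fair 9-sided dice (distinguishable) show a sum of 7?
Coefficient of x^7 in (x + x² + ... + x^9)^4. By inclusion-exclusion on dice exceeding 9: Σ_j (-1)^j C(4,j)·C(7-1-9j, 3) = C(4,0)·C(6,3) = 1·20 = 20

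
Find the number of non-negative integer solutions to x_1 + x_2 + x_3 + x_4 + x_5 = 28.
C(28+5-1, 5-1) = C(32, 4) = 35960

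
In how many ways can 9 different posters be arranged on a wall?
9! = 362880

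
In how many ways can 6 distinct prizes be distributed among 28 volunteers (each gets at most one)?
P(28,6) = 28!/(28-6)! = 271252800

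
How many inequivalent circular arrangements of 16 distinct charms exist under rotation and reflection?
(16-1)!/2 = 1307674368000/2 = 653837184000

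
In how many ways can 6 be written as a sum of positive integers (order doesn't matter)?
Pentagonal recurrence p(n) = p(n-1) + p(n-2) - p(n-5) - p(n-7) + p(n-12) + p(n-15) - ... gives p(0..5) = 1, 1, 2, 3, 5, 7. p(6) = p(5) + p(4) - p(1) = 7 + 5 - 1 = 11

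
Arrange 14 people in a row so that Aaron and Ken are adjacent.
Treat as block: (14-1)! × 2! = 6227020800 × 2 = 12454041600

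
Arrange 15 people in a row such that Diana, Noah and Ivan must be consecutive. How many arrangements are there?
Treat the 3 as one block: (15-3+1)! × 3! = 6227020800 × 6 = 37362124800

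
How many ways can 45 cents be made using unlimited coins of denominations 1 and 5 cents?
Coefficient of x^45 in 1/(1-x^1) · 1/(1-x^5). Use j coins of 5 for j = 0..⌊45/5⌋ = 9, the rest in 1s: 9 + 1 = 10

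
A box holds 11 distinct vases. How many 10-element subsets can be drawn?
C(11,10) = 11!/(10!×1!) = 11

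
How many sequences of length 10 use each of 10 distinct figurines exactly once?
10! = 3628800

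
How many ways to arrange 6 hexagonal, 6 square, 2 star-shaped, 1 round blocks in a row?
15! / (6! × 6! × 2! × 1!) = 1261260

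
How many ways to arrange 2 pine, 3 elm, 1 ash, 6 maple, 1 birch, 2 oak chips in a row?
15! / (2! × 3! × 1! × 6! × 1! × 2!) = 75675600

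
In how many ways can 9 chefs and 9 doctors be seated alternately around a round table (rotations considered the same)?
Fix one of the chefs: (9-1)! ways for the remaining chefs, × 9! ways for the doctors = 40320 × 362880 = 14631321600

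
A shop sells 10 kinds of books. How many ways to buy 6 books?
C(6+10-1, 10-1) = C(15, 9) = 5005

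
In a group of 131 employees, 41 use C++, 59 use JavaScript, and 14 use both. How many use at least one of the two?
|A∪B| = |A| + |B| - |A∩B| = 41 + 59 - 14 = 86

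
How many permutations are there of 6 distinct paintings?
6! = 720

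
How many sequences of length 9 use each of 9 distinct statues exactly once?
9! = 362880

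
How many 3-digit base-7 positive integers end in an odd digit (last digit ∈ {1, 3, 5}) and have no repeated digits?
Last∈{1,3,5}. Last=0: 0. Last nonzero: 3×5×P(5,1) = 75. Total = 75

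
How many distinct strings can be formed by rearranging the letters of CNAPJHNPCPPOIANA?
16! / (1! × 1! × 4! × 3! × 3! × 2! × 1! × 1!) = 12108096000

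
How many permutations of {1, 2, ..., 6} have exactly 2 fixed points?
Choose the 2 fixed points C(6,2) = 15, derange the rest: !4 = Σ_{j=0}^{4} (-1)^j·4!/j! = 24 - 24 + 12 - 4 + 1 = 9. Product = 15 × 9 = 135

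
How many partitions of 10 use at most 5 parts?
By conjugation, equals partitions of 10 into parts ≤ 5. Let r_j(i) = number of partitions of i into parts ≤ j, for i = 0..10. r_1(i) = 1 for all i; r_j(i) = r_{j-1}(i) + r_j(i-j). Rows j = 2..5: ≤2: 1 1 2 2 3 3 4 4 5 5 6; ≤3: 1 1 2 3 4 5 7 8 10 12 14; ≤4: 1 1 2 3 5 6 9 11 15 18 23; ≤5: 1 1 2 3 5 7 10 13 18 23 30. r_5(10) = 30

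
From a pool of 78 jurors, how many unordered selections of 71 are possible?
C(78,71) = 78!/(71!×7!) = 2641902120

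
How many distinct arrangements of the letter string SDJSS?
5! / (1! × 1! × 3!) = 20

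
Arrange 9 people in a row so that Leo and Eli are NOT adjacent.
Total - adjacent = 9! - (9-1)!×2 = 362880 - 80640 = 282240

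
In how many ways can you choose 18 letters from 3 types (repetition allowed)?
C(18+3-1, 3-1) = C(20, 2) = 190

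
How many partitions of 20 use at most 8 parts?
By conjugation, equals partitions of 20 into parts ≤ 8. Let r_j(i) = number of partitions of i into parts ≤ j, for i = 0..20. r_1(i) = 1 for all i; r_j(i) = r_{j-1}(i) + r_j(i-j). Rows j = 2..8: ≤2: 1 1 2 2 3 3 4 4 5 5 6 6 7 7 8 8 9 9 10 10 11; ≤3: 1 1 2 3 4 5 7 8 10 12 14 16 19 21 24 27 30 33 37 40 44; ≤4: 1 1 2 3 5 6 9 11 15 18 23 27 34 39 47 54 64 72 84 94 108; ≤5: 1 1 2 3 5 7 10 13 18 23 30 37 47 57 70 84 101 119 141 164 192; ≤6: 1 1 2 3 5 7 11 14 20 26 35 44 58 71 90 110 136 163 199 235 282; ≤7: 1 1 2 3 5 7 11 15 21 28 38 49 65 82 105 131 164 201 248 300 364; ≤8: 1 1 2 3 5 7 11 15 22 29 40 52 70 89 116 146 186 230 288 352 434. r_8(20) = 434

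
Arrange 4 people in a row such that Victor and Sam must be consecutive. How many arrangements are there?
Treat the 2 as one block: (4-2+1)! × 2! = 6 × 2 = 12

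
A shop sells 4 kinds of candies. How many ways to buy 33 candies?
C(33+4-1, 4-1) = C(36, 3) = 7140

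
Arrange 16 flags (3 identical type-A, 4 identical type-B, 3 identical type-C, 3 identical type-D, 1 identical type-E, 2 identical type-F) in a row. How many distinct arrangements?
16! / (3! × 4! × 3! × 3! × 1! × 2!) = 2018016000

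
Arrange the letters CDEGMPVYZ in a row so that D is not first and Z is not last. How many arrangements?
By inclusion-exclusion: 9! - 2×(9-1)! + (9-2)! = 362880 - 80640 + 5040 = 287280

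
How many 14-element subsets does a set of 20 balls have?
C(20,14) = 20!/(14!×6!) = 38760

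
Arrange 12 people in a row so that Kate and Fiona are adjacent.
Treat as block: (12-1)! × 2! = 39916800 × 2 = 79833600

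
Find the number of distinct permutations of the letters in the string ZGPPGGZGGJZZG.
13! / (6! × 1! × 4! × 2!) = 180180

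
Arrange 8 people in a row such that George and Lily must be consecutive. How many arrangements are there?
Treat the 2 as one block: (8-2+1)! × 2! = 5040 × 2 = 10080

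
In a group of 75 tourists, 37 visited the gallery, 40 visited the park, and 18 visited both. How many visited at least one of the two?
|A∪B| = |A| + |B| - |A∩B| = 37 + 40 - 18 = 59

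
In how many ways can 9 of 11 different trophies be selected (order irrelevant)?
C(11,9) = 11!/(9!×2!) = 55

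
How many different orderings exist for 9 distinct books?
9! = 362880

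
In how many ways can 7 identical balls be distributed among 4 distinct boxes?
C(7+4-1, 4-1) = C(10, 3) = 120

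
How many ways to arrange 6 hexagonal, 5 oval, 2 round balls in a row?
13! / (6! × 5! × 2!) = 36036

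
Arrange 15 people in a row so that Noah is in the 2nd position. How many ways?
Fix one position: (15-1)! = 87178291200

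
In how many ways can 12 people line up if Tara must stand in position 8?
Fix one position: (12-1)! = 39916800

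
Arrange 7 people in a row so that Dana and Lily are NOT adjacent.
Total - adjacent = 7! - (7-1)!×2 = 5040 - 1440 = 3600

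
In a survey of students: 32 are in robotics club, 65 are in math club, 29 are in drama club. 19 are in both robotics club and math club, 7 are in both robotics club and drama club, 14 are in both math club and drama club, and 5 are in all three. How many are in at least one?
|A∪B∪C| = 32+65+29-19-7-14+5 = 91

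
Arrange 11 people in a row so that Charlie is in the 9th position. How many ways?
Fix one position: (11-1)! = 3628800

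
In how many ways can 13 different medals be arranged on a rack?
13! = 6227020800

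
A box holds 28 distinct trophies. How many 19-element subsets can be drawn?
C(28,19) = 28!/(19!×9!) = 6906900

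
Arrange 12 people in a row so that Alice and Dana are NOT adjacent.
Total - adjacent = 12! - (12-1)!×2 = 479001600 - 79833600 = 399168000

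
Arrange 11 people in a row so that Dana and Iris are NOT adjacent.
Total - adjacent = 11! - (11-1)!×2 = 39916800 - 7257600 = 32659200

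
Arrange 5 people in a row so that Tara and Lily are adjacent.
Treat as block: (5-1)! × 2! = 24 × 2 = 48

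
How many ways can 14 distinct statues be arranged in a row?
14! = 87178291200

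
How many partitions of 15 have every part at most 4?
Let r_j(i) = number of partitions of i into parts ≤ j, for i = 0..15. r_1(i) = 1 for all i; r_j(i) = r_{j-1}(i) + r_j(i-j). Rows j = 2..4: ≤2: 1 1 2 2 3 3 4 4 5 5 6 6 7 7 8 8; ≤3: 1 1 2 3 4 5 7 8 10 12 14 16 19 21 24 27; ≤4: 1 1 2 3 5 6 9 11 15 18 23 27 34 39 47 54. r_4(15) = 54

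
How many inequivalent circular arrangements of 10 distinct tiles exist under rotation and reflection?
(10-1)!/2 = 362880/2 = 181440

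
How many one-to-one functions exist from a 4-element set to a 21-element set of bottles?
P(21,4) = 21!/(21-4)! = 143640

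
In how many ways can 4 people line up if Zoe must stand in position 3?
Fix one position: (4-1)! = 6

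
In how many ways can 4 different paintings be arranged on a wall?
4! = 24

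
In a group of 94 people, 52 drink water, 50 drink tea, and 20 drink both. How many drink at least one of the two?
|A∪B| = |A| + |B| - |A∩B| = 52 + 50 - 20 = 82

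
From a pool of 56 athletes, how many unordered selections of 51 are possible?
C(56,51) = 56!/(51!×5!) = 3819816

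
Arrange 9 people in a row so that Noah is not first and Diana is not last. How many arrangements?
By inclusion-exclusion: 9! - 2×(9-1)! + (9-2)! = 362880 - 80640 + 5040 = 287280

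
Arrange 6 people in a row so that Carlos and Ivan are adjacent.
Treat as block: (6-1)! × 2! = 120 × 2 = 240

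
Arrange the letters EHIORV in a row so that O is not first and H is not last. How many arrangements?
By inclusion-exclusion: 6! - 2×(6-1)! + (6-2)! = 720 - 240 + 24 = 504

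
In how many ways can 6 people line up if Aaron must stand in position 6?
Fix one position: (6-1)! = 120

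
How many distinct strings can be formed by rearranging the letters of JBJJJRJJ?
8! / (1! × 6! × 1!) = 56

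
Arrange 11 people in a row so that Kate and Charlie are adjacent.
Treat as block: (11-1)! × 2! = 3628800 × 2 = 7257600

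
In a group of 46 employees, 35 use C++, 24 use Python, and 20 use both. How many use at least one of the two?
|A∪B| = |A| + |B| - |A∩B| = 35 + 24 - 20 = 39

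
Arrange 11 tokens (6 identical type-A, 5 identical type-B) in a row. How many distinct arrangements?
11! / (6! × 5!) = 462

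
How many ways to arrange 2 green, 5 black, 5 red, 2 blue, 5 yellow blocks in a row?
19! / (2! × 5! × 5! × 2! × 5!) = 17599117536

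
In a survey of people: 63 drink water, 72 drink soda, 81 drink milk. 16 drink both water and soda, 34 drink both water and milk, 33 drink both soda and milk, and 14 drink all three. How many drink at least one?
|A∪B∪C| = 63+72+81-16-34-33+14 = 147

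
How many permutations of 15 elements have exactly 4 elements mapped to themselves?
Choose the 4 fixed points C(15,4) = 1365, derange the rest: !11 = Σ_{j=0}^{11} (-1)^j·11!/j! = 39916800 - 39916800 + 19958400 - 6652800 + 1663200 - 332640 + 55440 - 7920 + 990 - 110 + 11 - 1 = 14684570. Product = 1365 × 14684570 = 20044438050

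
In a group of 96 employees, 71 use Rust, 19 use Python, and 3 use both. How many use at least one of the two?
|A∪B| = |A| + |B| - |A∩B| = 71 + 19 - 3 = 87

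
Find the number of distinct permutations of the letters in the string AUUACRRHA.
9! / (3! × 2! × 1! × 1! × 2!) = 15120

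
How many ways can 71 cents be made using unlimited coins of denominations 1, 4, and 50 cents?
Coefficient of x^71 in 1/(1-x^1) · 1/(1-x^4) · 1/(1-x^50). Case on j = number of 50-cent coins (j = 0..1); remainder r = 71 - 50j is made from {1,4} in ⌊r/4⌋+1 ways. r = 71, 21 → 18 + 6 = 24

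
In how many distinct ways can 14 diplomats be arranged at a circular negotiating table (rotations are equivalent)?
Circular: fix one position, arrange the rest. (14-1)! = 6227020800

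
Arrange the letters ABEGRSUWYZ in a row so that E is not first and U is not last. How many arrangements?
By inclusion-exclusion: 10! - 2×(10-1)! + (10-2)! = 3628800 - 725760 + 40320 = 2943360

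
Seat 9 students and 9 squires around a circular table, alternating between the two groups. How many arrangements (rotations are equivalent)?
Fix one of the students: (9-1)! ways for the remaining students, × 9! ways for the squires = 40320 × 362880 = 14631321600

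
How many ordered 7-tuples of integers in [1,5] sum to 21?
Coefficient of x^21 in (x + x² + ... + x^5)^7. By inclusion-exclusion on dice exceeding 5: Σ_j (-1)^j C(7,j)·C(21-1-5j, 6) = C(7,0)·C(20,6) - C(7,1)·C(15,6) + C(7,2)·C(10,6) = 1·38760 - 7·5005 + 21·210 = 8135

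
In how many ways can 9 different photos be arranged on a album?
9! = 362880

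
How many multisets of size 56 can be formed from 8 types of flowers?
C(56+8-1, 8-1) = C(63, 7) = 553270671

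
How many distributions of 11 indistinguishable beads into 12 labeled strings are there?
C(11+12-1, 12-1) = C(22, 11) = 705432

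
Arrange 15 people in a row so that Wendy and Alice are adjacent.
Treat as block: (15-1)! × 2! = 87178291200 × 2 = 174356582400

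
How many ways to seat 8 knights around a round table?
Circular: fix one position, arrange the rest. (8-1)! = 5040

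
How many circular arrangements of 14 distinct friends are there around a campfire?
Circular: fix one position, arrange the rest. (14-1)! = 6227020800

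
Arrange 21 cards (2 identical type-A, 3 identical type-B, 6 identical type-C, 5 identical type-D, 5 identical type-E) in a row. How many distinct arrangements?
21! / (2! × 3! × 6! × 5! × 5!) = 410646075840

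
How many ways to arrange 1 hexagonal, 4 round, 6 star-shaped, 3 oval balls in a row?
14! / (1! × 4! × 6! × 3!) = 840840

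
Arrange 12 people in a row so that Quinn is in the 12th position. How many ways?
Fix one position: (12-1)! = 39916800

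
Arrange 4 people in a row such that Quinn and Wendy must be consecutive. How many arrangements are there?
Treat the 2 as one block: (4-2+1)! × 2! = 6 × 2 = 12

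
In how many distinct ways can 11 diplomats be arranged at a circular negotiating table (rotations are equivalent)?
Circular: fix one position, arrange the rest. (11-1)! = 3628800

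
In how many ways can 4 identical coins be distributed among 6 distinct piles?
C(4+6-1, 6-1) = C(9, 5) = 126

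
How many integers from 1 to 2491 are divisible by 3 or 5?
⌊2491/3⌋ + ⌊2491/5⌋ - ⌊2491/15⌋ = 830 + 498 - 166 = 1162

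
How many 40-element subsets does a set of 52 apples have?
C(52,40) = 52!/(40!×12!) = 206379406870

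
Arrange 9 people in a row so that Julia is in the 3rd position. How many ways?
Fix one position: (9-1)! = 40320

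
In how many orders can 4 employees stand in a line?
4! = 24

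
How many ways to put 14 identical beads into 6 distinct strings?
C(14+6-1, 6-1) = C(19, 5) = 11628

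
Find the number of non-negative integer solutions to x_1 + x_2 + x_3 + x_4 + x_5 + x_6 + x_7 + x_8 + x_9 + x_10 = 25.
C(25+10-1, 10-1) = C(34, 9) = 52451256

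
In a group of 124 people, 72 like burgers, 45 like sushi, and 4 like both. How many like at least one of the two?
|A∪B| = |A| + |B| - |A∩B| = 72 + 45 - 4 = 113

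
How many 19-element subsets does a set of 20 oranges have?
C(20,19) = 20!/(19!×1!) = 20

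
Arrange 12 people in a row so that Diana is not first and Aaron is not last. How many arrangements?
By inclusion-exclusion: 12! - 2×(12-1)! + (12-2)! = 479001600 - 79833600 + 3628800 = 402796800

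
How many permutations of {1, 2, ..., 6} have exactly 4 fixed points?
Choose the 4 fixed points C(6,4) = 15, derange the rest: !2 = Σ_{j=0}^{2} (-1)^j·2!/j! = 2 - 2 + 1 = 1. Product = 15 × 1 = 15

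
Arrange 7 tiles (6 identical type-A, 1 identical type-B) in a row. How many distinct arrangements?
7! / (6! × 1!) = 7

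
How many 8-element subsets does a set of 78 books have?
C(78,8) = 78!/(8!×70!) = 23446881315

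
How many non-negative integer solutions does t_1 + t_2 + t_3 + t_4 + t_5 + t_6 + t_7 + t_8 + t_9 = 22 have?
C(22+9-1, 9-1) = C(30, 8) = 5852925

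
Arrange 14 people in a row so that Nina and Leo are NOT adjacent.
Total - adjacent = 14! - (14-1)!×2 = 87178291200 - 12454041600 = 74724249600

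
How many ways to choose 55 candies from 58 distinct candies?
C(58,55) = 58!/(55!×3!) = 30856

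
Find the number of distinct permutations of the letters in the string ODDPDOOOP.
9! / (3! × 2! × 4!) = 1260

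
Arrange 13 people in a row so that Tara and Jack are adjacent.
Treat as block: (13-1)! × 2! = 479001600 × 2 = 958003200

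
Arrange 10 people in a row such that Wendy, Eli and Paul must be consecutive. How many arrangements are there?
Treat the 3 as one block: (10-3+1)! × 3! = 40320 × 6 = 241920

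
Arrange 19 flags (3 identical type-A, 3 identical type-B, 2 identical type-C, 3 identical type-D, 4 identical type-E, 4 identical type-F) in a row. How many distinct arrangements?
19! / (3! × 3! × 2! × 3! × 4! × 4!) = 488864376000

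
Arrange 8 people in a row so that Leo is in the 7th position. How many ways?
Fix one position: (8-1)! = 5040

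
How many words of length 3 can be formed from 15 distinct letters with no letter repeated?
P(15,3) = 15!/(15-3)! = 2730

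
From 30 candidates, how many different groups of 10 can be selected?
C(30,10) = 30!/(10!×20!) = 30045015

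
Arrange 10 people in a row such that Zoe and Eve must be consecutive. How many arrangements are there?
Treat the 2 as one block: (10-2+1)! × 2! = 362880 × 2 = 725760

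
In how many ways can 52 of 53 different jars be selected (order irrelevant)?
C(53,52) = 53!/(52!×1!) = 53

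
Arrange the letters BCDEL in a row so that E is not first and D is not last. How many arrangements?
By inclusion-exclusion: 5! - 2×(5-1)! + (5-2)! = 120 - 48 + 6 = 78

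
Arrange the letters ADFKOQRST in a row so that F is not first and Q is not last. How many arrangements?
By inclusion-exclusion: 9! - 2×(9-1)! + (9-2)! = 362880 - 80640 + 5040 = 287280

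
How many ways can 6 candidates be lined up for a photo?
6! = 720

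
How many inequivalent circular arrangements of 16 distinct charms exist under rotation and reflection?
(16-1)!/2 = 1307674368000/2 = 653837184000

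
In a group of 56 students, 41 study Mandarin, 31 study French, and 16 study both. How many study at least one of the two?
|A∪B| = |A| + |B| - |A∩B| = 41 + 31 - 16 = 56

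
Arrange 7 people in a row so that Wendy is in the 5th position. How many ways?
Fix one position: (7-1)! = 720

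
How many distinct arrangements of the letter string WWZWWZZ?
7! / (4! × 3!) = 35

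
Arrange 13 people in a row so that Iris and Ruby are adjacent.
Treat as block: (13-1)! × 2! = 479001600 × 2 = 958003200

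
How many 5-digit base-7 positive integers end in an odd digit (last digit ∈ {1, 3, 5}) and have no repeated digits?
Last∈{1,3,5}. Last=0: 0. Last nonzero: 3×5×P(5,3) = 900. Total = 900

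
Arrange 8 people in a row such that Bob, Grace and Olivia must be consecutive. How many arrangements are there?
Treat the 3 as one block: (8-3+1)! × 3! = 720 × 6 = 4320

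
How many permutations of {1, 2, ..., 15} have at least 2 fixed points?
Exactly j fixed points: C(15,j)·!(15-j); sum over j ≥ 2 (derangement numbers via !m = (m-1)·(!(m-1) + !(m-2)): !0..!13 = 1, 0, 1, 2, 9, 44, 265, 1854, 14833, 133496, 1334961, 14684570, 176214841, 2290792932). Σ_{j=2}^{15} C(15,j)·!(15-j) = C(15,2)·!13 + C(15,3)·!12 + C(15,4)·!11 + C(15,5)·!10 + C(15,6)·!9 + C(15,7)·!8 + C(15,8)·!7 + C(15,9)·!6 + C(15,10)·!5 + C(15,11)·!4 + C(15,12)·!3 + C(15,13)·!2 + C(15,14)·!1 + C(15,15)·!0 = 105·2290792932 + 455·176214841 + 1365·14684570 + 3003·1334961 + 5005·133496 + 6435·14833 + 6435·1854 + 5005·265 + 3003·44 + 1365·9 + 455·2 + 105·1 + 15·0 + 1·1 = 345541336531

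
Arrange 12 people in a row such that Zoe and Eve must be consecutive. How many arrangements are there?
Treat the 2 as one block: (12-2+1)! × 2! = 39916800 × 2 = 79833600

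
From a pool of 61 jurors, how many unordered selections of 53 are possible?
C(61,53) = 61!/(53!×8!) = 2944827765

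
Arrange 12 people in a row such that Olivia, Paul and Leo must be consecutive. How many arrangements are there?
Treat the 3 as one block: (12-3+1)! × 3! = 3628800 × 6 = 21772800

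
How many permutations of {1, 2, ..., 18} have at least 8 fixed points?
Exactly j fixed points: C(18,j)·!(18-j); sum over j ≥ 8 (derangement numbers via !m = (m-1)·(!(m-1) + !(m-2)): !0..!10 = 1, 0, 1, 2, 9, 44, 265, 1854, 14833, 133496, 1334961). Σ_{j=8}^{18} C(18,j)·!(18-j) = C(18,8)·!10 + C(18,9)·!9 + C(18,10)·!8 + C(18,11)·!7 + C(18,12)·!6 + C(18,13)·!5 + C(18,14)·!4 + C(18,15)·!3 + C(18,16)·!2 + C(18,17)·!1 + C(18,18)·!0 = 43758·1334961 + 48620·133496 + 43758·14833 + 31824·1854 + 18564·265 + 8568·44 + 3060·9 + 816·2 + 153·1 + 18·0 + 1·1 = 65619188846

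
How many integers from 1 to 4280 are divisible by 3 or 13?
⌊4280/3⌋ + ⌊4280/13⌋ - ⌊4280/39⌋ = 1426 + 329 - 109 = 1646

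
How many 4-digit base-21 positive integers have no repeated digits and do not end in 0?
Last digit: 20 nonzero choices. First digit: 19 (nonzero, ≠last). Middle 2: P(19,2) = 342. Total = 129960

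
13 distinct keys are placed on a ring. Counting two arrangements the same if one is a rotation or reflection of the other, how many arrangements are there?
(13-1)!/2 = 479001600/2 = 239500800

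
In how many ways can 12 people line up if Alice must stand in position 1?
Fix one position: (12-1)! = 39916800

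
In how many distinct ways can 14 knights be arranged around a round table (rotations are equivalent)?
Circular: fix one position, arrange the rest. (14-1)! = 6227020800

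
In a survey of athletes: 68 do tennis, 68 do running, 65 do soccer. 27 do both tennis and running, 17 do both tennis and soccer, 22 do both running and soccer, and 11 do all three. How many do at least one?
|A∪B∪C| = 68+68+65-27-17-22+11 = 146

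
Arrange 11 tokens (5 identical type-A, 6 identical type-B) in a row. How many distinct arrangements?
11! / (5! × 6!) = 462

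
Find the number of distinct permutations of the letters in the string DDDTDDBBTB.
10! / (3! × 2! × 5!) = 2520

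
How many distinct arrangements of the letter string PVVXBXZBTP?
10! / (2! × 1! × 2! × 2! × 2! × 1!) = 226800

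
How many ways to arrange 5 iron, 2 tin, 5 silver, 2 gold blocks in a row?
14! / (5! × 2! × 5! × 2!) = 1513512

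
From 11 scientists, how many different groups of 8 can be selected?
C(11,8) = 11!/(8!×3!) = 165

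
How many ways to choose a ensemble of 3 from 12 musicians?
C(12,3) = 12!/(3!×9!) = 220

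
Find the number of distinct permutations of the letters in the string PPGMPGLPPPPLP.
13! / (1! × 2! × 2! × 8!) = 38610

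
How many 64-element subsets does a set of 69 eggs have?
C(69,64) = 69!/(64!×5!) = 11238513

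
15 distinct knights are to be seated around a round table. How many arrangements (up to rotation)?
Circular: fix one position, arrange the rest. (15-1)! = 87178291200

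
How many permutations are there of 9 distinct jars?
9! = 362880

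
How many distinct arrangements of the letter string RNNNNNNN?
8! / (7! × 1!) = 8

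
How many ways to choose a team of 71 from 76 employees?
C(76,71) = 76!/(71!×5!) = 18474840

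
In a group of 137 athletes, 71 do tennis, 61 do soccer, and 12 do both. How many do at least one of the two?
|A∪B| = |A| + |B| - |A∩B| = 71 + 61 - 12 = 120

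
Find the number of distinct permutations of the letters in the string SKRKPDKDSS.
10! / (3! × 3! × 2! × 1! × 1!) = 50400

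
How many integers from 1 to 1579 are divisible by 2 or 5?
⌊1579/2⌋ + ⌊1579/5⌋ - ⌊1579/10⌋ = 789 + 315 - 157 = 947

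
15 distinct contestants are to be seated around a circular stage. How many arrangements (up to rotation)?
Circular: fix one position, arrange the rest. (15-1)! = 87178291200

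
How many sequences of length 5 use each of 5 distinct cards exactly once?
5! = 120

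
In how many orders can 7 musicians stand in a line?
7! = 5040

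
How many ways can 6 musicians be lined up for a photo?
6! = 720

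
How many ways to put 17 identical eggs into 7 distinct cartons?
C(17+7-1, 7-1) = C(23, 6) = 100947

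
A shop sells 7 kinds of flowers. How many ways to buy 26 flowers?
C(26+7-1, 7-1) = C(32, 6) = 906192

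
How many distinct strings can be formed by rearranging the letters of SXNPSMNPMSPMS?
13! / (3! × 1! × 2! × 3! × 4!) = 3603600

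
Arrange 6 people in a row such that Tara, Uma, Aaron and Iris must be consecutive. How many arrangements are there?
Treat the 4 as one block: (6-4+1)! × 4! = 6 × 24 = 144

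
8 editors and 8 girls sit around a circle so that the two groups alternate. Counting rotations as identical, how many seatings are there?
Fix one of the editors: (8-1)! ways for the remaining editors, × 8! ways for the girls = 5040 × 40320 = 203212800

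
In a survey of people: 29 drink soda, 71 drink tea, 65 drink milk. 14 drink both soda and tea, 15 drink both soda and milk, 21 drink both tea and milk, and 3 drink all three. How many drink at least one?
|A∪B∪C| = 29+71+65-14-15-21+3 = 118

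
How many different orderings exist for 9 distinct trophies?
9! = 362880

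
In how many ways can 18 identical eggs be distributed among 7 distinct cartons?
C(18+7-1, 7-1) = C(24, 6) = 134596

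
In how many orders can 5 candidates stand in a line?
5! = 120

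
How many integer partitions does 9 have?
Pentagonal recurrence p(n) = p(n-1) + p(n-2) - p(n-5) - p(n-7) + p(n-12) + p(n-15) - ... gives p(0..8) = 1, 1, 2, 3, 5, 7, 11, 15, 22. p(9) = p(8) + p(7) - p(4) - p(2) = 22 + 15 - 5 - 2 = 30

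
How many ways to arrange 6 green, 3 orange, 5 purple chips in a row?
14! / (6! × 3! × 5!) = 168168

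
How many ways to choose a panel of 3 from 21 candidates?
C(21,3) = 21!/(3!×18!) = 1330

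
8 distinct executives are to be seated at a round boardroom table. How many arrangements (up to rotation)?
Circular: fix one position, arrange the rest. (8-1)! = 5040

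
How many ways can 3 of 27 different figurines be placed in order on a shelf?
P(27,3) = 27!/(27-3)! = 17550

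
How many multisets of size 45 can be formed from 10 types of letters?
C(45+10-1, 10-1) = C(54, 9) = 5317936260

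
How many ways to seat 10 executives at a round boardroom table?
Circular: fix one position, arrange the rest. (10-1)! = 362880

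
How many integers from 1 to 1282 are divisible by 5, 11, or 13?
⌊1282/5⌋+⌊1282/11⌋+⌊1282/13⌋ - ⌊1282/55⌋-⌊1282/65⌋-⌊1282/143⌋ + ⌊1282/715⌋ = 256+116+98 - 23-19-8 + 1 = 421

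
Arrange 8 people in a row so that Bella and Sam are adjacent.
Treat as block: (8-1)! × 2! = 5040 × 2 = 10080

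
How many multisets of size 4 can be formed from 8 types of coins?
C(4+8-1, 8-1) = C(11, 7) = 330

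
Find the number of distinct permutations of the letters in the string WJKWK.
5! / (1! × 2! × 2!) = 30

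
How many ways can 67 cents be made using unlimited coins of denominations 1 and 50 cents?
Coefficient of x^67 in 1/(1-x^1) · 1/(1-x^50). Use j coins of 50 for j = 0..⌊67/50⌋ = 1, the rest in 1s: 1 + 1 = 2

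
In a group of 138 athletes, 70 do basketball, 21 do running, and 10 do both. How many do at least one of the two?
|A∪B| = |A| + |B| - |A∩B| = 70 + 21 - 10 = 81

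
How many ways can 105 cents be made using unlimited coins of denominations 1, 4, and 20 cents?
Coefficient of x^105 in 1/(1-x^1) · 1/(1-x^4) · 1/(1-x^20). Case on j = number of 20-cent coins (j = 0..5); remainder r = 105 - 20j is made from {1,4} in ⌊r/4⌋+1 ways. r = 105, 85, 65, 45, 25, 5 → 27 + 22 + 17 + 12 + 7 + 2 = 87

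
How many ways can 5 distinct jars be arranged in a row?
5! = 120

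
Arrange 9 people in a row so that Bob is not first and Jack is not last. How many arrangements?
By inclusion-exclusion: 9! - 2×(9-1)! + (9-2)! = 362880 - 80640 + 5040 = 287280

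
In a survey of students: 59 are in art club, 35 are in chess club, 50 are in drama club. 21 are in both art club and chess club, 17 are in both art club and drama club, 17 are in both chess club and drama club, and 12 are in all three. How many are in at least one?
|A∪B∪C| = 59+35+50-21-17-17+12 = 101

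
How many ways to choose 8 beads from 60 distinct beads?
C(60,8) = 60!/(8!×52!) = 2558620845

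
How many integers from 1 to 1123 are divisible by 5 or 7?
⌊1123/5⌋ + ⌊1123/7⌋ - ⌊1123/35⌋ = 224 + 160 - 32 = 352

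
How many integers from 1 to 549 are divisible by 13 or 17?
⌊549/13⌋ + ⌊549/17⌋ - ⌊549/221⌋ = 42 + 32 - 2 = 72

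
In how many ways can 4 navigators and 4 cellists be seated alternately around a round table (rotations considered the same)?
Fix one of the navigators: (4-1)! ways for the remaining navigators, × 4! ways for the cellists = 6 × 24 = 144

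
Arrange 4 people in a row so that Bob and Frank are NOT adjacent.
Total - adjacent = 4! - (4-1)!×2 = 24 - 12 = 12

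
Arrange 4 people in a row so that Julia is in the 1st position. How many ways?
Fix one position: (4-1)! = 6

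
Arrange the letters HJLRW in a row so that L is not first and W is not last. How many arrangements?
By inclusion-exclusion: 5! - 2×(5-1)! + (5-2)! = 120 - 48 + 6 = 78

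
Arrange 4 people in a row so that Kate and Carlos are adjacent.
Treat as block: (4-1)! × 2! = 6 × 2 = 12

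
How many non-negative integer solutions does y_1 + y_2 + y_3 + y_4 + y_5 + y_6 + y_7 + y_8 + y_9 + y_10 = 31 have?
C(31+10-1, 10-1) = C(40, 9) = 273438880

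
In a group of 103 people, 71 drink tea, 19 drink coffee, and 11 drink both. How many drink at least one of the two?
|A∪B| = |A| + |B| - |A∩B| = 71 + 19 - 11 = 79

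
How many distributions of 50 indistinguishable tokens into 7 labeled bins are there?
C(50+7-1, 7-1) = C(56, 6) = 32468436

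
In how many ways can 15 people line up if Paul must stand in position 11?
Fix one position: (15-1)! = 87178291200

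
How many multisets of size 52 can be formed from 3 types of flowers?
C(52+3-1, 3-1) = C(54, 2) = 1431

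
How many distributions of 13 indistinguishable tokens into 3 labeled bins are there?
C(13+3-1, 3-1) = C(15, 2) = 105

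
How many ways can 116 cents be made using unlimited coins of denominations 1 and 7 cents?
Coefficient of x^116 in 1/(1-x^1) · 1/(1-x^7). Use j coins of 7 for j = 0..⌊116/7⌋ = 16, the rest in 1s: 16 + 1 = 17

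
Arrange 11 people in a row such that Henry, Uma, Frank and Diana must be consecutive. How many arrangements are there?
Treat the 4 as one block: (11-4+1)! × 4! = 40320 × 24 = 967680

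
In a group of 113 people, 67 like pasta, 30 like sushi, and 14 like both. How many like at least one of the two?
|A∪B| = |A| + |B| - |A∩B| = 67 + 30 - 14 = 83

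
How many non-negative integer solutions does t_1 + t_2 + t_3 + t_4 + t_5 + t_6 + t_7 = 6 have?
C(6+7-1, 7-1) = C(12, 6) = 924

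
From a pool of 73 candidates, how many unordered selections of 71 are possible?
C(73,71) = 73!/(71!×2!) = 2628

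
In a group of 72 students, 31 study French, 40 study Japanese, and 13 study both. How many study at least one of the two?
|A∪B| = |A| + |B| - |A∩B| = 31 + 40 - 13 = 58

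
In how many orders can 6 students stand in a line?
6! = 720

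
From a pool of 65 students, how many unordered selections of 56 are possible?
C(65,56) = 65!/(56!×9!) = 31966749880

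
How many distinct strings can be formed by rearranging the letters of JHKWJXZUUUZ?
11! / (2! × 3! × 1! × 1! × 1! × 1! × 2!) = 1663200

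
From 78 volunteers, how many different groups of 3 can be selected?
C(78,3) = 78!/(3!×75!) = 76076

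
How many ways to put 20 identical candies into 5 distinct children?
C(20+5-1, 5-1) = C(24, 4) = 10626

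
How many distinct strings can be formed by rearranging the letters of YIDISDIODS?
10! / (1! × 3! × 2! × 1! × 3!) = 50400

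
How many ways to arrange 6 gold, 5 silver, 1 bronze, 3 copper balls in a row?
15! / (6! × 5! × 1! × 3!) = 2522520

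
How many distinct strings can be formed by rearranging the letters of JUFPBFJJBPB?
11! / (3! × 2! × 1! × 2! × 3!) = 277200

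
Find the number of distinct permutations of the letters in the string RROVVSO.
7! / (1! × 2! × 2! × 2!) = 630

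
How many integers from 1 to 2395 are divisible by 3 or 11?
⌊2395/3⌋ + ⌊2395/11⌋ - ⌊2395/33⌋ = 798 + 217 - 72 = 943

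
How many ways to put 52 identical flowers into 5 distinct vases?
C(52+5-1, 5-1) = C(56, 4) = 367290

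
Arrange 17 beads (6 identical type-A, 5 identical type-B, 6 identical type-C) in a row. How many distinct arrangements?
17! / (6! × 5! × 6!) = 5717712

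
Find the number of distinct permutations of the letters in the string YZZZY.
5! / (2! × 3!) = 10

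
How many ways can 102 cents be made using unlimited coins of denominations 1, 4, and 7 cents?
Coefficient of x^102 in 1/(1-x^1) · 1/(1-x^4) · 1/(1-x^7). Case on j = number of 7-cent coins (j = 0..14); remainder r = 102 - 7j is made from {1,4} in ⌊r/4⌋+1 ways. r = 102, 95, 88, 81, 74, 67, 60, 53, 46, 39, 32, 25, 18, 11, 4 → 26 + 24 + 23 + 21 + 19 + 17 + 16 + 14 + 12 + 10 + 9 + 7 + 5 + 3 + 2 = 208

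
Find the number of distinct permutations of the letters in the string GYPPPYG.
7! / (2! × 3! × 2!) = 210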